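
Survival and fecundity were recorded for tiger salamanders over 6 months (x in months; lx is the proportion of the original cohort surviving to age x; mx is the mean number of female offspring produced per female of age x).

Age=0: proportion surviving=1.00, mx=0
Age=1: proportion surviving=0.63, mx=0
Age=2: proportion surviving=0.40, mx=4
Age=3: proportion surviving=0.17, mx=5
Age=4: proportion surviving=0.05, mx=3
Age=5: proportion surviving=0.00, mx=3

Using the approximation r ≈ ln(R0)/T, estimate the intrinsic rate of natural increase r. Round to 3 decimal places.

0.391

R0 = Σ lx·mx = 0 + 0 + 1.6 + 0.85 + 0.15 + 0 = 2.6
Σ x·lx·mx = 6.35; T = 6.35/2.6 = 2.44231…
r ≈ ln(R0)/T = ln(2.6)/2.44231… = 0.39123… → 0.391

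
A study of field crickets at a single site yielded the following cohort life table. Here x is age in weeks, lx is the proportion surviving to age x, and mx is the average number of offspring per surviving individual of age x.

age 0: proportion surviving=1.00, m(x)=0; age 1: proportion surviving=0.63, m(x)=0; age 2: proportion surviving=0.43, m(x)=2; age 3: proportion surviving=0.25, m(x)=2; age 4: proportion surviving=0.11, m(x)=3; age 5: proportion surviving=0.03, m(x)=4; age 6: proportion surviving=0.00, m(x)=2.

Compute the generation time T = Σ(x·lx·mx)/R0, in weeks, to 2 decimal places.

2.84

lx·mx: 0, 0, 0.86, 0.5, 0.33, 0.12, 0 → R0 = 1.81
x·lx·mx: 0, 0, 1.72, 1.5, 1.32, 0.6, 0 → Σ = 5.14
T = 5.14 / 1.81 = 2.839779… → 2.84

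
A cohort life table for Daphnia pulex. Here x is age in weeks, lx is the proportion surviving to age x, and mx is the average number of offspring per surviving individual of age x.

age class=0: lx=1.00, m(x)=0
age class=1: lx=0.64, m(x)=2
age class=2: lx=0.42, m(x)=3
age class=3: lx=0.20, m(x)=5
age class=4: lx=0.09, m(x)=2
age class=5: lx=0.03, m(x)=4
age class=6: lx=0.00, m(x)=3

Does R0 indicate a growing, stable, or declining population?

R0 = Σ lx·mx = 0 + 1.28 + 1.26 + 1 + 0.18 + 0.12 + 0 = 3.84
R0 > 1, so the population is growing.

growing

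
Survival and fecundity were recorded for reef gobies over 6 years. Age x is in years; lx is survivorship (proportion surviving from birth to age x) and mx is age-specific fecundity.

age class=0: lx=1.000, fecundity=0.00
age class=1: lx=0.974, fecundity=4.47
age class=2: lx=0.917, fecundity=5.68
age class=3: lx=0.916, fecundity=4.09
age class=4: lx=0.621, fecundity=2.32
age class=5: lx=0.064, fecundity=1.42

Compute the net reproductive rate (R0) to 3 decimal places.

lx·mx by age: 0, 4.35378, 5.20856, 3.74644, 1.44072, 0.09088
R0 = Σ lx·mx = 14.84038 → 14.840

14.840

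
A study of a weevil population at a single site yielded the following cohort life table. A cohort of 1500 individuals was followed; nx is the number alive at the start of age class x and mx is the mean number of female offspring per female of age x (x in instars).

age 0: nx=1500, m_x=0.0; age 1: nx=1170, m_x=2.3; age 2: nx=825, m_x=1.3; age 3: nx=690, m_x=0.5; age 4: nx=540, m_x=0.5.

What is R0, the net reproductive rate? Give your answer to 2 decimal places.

lx = nx/n0 = nx/1500: 1, 0.78, 0.55, 0.46, 0.36
lx·mx by age: 0, 1.794, 0.715, 0.23, 0.18
R0 = Σ lx·mx = 2.919 → 2.92

2.92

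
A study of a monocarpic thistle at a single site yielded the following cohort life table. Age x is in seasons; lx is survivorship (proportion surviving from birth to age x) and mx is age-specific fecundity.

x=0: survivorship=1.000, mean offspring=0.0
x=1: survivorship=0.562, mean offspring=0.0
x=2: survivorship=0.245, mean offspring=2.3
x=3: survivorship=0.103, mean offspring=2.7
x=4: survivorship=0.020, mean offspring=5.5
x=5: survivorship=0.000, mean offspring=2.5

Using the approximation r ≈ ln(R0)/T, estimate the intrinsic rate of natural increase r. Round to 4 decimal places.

-0.0197

R0 = Σ lx·mx = 0 + 0 + 0.5635 + 0.2781 + 0.11 + 0 = 0.9516
Σ x·lx·mx = 2.4013; T = 2.4013/0.9516 = 2.52343…
r ≈ ln(R0)/T = ln(0.9516)/2.52343… = -0.01966… → -0.0197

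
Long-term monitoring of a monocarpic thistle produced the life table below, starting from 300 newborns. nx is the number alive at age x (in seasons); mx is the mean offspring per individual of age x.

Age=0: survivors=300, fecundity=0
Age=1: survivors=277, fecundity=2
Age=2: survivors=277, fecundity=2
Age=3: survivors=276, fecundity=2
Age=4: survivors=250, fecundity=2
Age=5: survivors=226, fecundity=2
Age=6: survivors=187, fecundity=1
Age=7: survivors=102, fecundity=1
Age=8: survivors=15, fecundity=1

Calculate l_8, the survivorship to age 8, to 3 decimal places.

0.050

l_8 = n_8/n_0 = 15/300 = 0.05 → 0.050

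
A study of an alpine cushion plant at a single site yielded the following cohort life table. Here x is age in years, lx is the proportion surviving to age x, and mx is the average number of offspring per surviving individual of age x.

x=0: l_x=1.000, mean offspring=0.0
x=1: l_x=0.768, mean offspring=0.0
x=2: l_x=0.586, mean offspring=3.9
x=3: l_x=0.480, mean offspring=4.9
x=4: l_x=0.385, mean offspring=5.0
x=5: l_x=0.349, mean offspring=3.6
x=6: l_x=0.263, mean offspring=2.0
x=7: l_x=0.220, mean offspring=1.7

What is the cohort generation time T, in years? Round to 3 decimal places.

lx·mx: 0, 0, 2.2854, 2.352, 1.925, 1.2564, 0.526, 0.374 → R0 = 8.7188
x·lx·mx: 0, 0, 4.5708, 7.056, 7.7, 6.282, 3.156, 2.618 → Σ = 31.3828
T = 31.3828 / 8.7188 = 3.59944… → 3.599

3.599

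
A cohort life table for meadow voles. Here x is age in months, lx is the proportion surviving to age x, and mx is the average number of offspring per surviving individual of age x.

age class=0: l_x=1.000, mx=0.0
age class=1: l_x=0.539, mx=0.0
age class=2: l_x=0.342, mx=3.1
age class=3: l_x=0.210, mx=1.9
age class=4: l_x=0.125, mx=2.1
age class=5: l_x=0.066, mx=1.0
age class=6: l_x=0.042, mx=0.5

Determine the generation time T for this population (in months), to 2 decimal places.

lx·mx: 0, 0, 1.0602, 0.399, 0.2625, 0.066, 0.021 → R0 = 1.8087
x·lx·mx: 0, 0, 2.1204, 1.197, 1.05, 0.33, 0.126 → Σ = 4.8234
T = 4.8234 / 1.8087 = 2.666777… → 2.67

2.67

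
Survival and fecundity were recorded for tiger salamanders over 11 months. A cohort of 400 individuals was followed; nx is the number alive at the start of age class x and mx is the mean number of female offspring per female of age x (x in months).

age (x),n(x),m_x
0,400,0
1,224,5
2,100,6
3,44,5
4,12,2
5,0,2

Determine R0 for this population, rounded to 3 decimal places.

4.910

lx = nx/n0 = nx/400: 1, 0.56, 0.25, 0.11, 0.03, 0
lx·mx by age: 0, 2.8, 1.5, 0.55, 0.06, 0
R0 = Σ lx·mx = 4.91 → 4.910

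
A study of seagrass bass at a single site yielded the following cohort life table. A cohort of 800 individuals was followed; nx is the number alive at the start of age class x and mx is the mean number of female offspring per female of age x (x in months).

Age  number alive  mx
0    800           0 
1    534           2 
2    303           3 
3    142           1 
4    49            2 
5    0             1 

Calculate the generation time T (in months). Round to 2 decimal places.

1.67

lx = nx/n0 = nx/800: 1, 0.6675, 0.37875, 0.1775, 0.06125, 0
lx·mx: 0, 1.335, 1.13625, 0.1775, 0.1225, 0 → R0 = 2.77125
x·lx·mx: 0, 1.335, 2.2725, 0.5325, 0.49, 0 → Σ = 4.63
T = 4.63 / 2.77125 = 1.670726… → 1.67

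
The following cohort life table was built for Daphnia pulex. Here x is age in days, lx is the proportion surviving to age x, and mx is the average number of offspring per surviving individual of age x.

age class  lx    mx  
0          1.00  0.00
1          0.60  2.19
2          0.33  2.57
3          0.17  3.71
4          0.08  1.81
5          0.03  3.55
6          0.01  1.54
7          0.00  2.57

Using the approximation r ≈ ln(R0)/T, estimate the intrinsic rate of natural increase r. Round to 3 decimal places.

0.560

R0 = Σ lx·mx = 0 + 1.314 + 0.8481 + 0.6307 + 0.1448 + 0.1065 + 0.0154 + 0 = 3.0595
Σ x·lx·mx = 6.1064; T = 6.1064/3.0595 = 1.99588…
r ≈ ln(R0)/T = ln(3.0595)/1.99588… = 0.56028… → 0.560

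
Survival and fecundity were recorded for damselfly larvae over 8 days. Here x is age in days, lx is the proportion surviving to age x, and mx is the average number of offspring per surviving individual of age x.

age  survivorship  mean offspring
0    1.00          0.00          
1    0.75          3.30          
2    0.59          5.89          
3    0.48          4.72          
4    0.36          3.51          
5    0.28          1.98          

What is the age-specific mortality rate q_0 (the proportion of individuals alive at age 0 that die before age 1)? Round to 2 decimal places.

0.25

q_0 = (l_0 − l_1) / l_0 = (1 − 0.75) / 1
     = 0.25 / 1 = 0.25 → 0.25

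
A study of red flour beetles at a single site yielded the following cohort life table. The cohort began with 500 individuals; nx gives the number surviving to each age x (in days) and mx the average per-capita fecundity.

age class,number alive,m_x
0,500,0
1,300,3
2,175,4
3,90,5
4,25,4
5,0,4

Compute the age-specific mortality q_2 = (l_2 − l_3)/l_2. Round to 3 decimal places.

lx = nx/n0 = nx/500: 1, 0.6, 0.35, 0.18, 0.05, 0
q_2 = (l_2 − l_3) / l_2 = (0.35 − 0.18) / 0.35
     = 0.17 / 0.35 = 0.485714… → 0.486

0.486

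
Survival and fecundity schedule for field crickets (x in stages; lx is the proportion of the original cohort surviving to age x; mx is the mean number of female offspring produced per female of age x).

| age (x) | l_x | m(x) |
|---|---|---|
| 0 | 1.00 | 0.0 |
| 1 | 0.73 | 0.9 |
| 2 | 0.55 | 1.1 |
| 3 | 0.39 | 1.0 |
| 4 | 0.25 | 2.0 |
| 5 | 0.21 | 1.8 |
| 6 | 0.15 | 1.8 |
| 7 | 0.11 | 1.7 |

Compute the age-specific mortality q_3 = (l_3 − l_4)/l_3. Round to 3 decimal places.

0.359

q_3 = (l_3 − l_4) / l_3 = (0.39 − 0.25) / 0.39
     = 0.14 / 0.39 = 0.358974… → 0.359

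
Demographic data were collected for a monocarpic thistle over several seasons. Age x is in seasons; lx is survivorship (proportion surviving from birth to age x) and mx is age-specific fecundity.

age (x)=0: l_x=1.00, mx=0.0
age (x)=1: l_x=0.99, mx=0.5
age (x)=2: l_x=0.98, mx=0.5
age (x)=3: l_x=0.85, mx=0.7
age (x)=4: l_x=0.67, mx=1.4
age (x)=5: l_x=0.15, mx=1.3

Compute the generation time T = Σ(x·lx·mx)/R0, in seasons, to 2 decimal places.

lx·mx: 0, 0.495, 0.49, 0.595, 0.938, 0.195 → R0 = 2.713
x·lx·mx: 0, 0.495, 0.98, 1.785, 3.752, 0.975 → Σ = 7.987
T = 7.987 / 2.713 = 2.943973… → 2.94

2.94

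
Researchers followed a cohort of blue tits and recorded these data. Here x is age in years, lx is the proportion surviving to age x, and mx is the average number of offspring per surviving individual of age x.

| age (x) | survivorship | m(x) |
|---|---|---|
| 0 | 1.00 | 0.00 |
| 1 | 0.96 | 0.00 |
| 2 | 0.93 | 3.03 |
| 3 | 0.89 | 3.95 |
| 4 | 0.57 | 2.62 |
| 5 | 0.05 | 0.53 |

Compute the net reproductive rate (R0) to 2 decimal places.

lx·mx by age: 0, 0, 2.8179, 3.5155, 1.4934, 0.0265
R0 = Σ lx·mx = 7.8533 → 7.85

7.85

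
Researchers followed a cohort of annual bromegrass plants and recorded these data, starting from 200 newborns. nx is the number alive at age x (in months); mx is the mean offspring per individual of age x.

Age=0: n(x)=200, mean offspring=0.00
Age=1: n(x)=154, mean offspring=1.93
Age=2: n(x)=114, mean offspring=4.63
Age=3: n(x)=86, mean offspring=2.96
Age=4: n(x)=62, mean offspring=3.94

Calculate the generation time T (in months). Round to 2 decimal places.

2.34

lx = nx/n0 = nx/200: 1, 0.77, 0.57, 0.43, 0.31
lx·mx: 0, 1.4861, 2.6391, 1.2728, 1.2214 → R0 = 6.6194
x·lx·mx: 0, 1.4861, 5.2782, 3.8184, 4.8856 → Σ = 15.4683
T = 15.4683 / 6.6194 = 2.336813… → 2.34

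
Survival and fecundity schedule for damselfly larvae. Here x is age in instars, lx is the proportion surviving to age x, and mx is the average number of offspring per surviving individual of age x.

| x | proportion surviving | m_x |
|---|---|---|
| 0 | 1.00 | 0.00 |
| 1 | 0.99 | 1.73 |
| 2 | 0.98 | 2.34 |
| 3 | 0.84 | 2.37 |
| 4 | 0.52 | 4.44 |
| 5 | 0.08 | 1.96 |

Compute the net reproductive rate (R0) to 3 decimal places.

8.462

lx·mx by age: 0, 1.7127, 2.2932, 1.9908, 2.3088, 0.1568
R0 = Σ lx·mx = 8.4623 → 8.462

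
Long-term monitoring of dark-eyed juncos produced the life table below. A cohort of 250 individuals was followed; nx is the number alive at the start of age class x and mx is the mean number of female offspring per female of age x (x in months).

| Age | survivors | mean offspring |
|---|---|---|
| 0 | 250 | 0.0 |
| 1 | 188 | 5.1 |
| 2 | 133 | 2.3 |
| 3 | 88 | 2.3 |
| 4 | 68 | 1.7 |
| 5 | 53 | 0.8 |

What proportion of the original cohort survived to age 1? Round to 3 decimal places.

l_1 = n_1/n_0 = 188/250 = 0.752 → 0.752

0.752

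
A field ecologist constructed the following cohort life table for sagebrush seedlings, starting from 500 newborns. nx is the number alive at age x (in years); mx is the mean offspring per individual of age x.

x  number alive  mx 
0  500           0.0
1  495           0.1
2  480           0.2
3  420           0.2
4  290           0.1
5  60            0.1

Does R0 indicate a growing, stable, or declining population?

lx = nx/n0 = nx/500: 1, 0.99, 0.96, 0.84, 0.58, 0.12
R0 = Σ lx·mx = 0 + 0.099 + 0.192 + 0.168 + 0.058 + 0.012 = 0.529
R0 < 1, so the population is declining.

declining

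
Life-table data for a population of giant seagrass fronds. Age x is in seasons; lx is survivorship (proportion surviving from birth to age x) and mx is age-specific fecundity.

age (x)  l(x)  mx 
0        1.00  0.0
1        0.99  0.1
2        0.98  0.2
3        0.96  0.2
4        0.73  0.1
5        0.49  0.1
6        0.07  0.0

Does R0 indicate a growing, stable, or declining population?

R0 = Σ lx·mx = 0 + 0.099 + 0.196 + 0.192 + 0.073 + 0.049 + 0 = 0.609
R0 < 1, so the population is declining.

declining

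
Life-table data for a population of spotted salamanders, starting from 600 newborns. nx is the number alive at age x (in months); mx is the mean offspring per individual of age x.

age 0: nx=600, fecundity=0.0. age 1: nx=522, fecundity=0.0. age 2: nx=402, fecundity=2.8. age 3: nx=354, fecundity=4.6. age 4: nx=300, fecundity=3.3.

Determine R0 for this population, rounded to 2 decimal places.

lx = nx/n0 = nx/600: 1, 0.87, 0.67, 0.59, 0.5
lx·mx by age: 0, 0, 1.876, 2.714, 1.65
R0 = Σ lx·mx = 6.24 → 6.24

6.24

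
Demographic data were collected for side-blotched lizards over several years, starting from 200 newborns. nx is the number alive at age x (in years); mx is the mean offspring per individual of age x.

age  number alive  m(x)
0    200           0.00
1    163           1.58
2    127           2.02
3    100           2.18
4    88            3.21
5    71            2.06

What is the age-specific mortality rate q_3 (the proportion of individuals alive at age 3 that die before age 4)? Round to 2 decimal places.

0.12

lx = nx/n0 = nx/200: 1, 0.815, 0.635, 0.5, 0.44, 0.355
q_3 = (l_3 − l_4) / l_3 = (0.5 − 0.44) / 0.5
     = 0.06 / 0.5 = 0.12 → 0.12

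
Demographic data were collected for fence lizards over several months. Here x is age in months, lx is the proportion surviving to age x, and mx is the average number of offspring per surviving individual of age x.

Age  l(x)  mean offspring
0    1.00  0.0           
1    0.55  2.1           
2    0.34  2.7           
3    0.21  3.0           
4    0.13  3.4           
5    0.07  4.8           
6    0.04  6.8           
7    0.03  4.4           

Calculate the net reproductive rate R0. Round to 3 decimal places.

3.885

lx·mx by age: 0, 1.155, 0.918, 0.63, 0.442, 0.336, 0.272, 0.132
R0 = Σ lx·mx = 3.885 → 3.885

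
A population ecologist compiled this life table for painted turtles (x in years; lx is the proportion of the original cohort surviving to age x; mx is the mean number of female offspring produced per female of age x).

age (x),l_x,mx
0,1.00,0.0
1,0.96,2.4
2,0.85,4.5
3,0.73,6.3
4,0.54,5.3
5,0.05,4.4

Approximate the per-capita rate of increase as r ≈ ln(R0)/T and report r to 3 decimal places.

0.999

R0 = Σ lx·mx = 0 + 2.304 + 3.825 + 4.599 + 2.862 + 0.22 = 13.81
Σ x·lx·mx = 36.299; T = 36.299/13.81 = 2.62846…
r ≈ ln(R0)/T = ln(13.81)/2.62846… = 0.99883… → 0.999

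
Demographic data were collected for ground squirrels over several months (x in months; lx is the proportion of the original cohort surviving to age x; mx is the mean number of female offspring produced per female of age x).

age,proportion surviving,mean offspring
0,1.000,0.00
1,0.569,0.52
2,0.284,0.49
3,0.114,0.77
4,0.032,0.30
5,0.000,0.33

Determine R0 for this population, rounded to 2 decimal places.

0.53

lx·mx by age: 0, 0.29588, 0.13916, 0.08778, 0.0096, 0
R0 = Σ lx·mx = 0.53242 → 0.53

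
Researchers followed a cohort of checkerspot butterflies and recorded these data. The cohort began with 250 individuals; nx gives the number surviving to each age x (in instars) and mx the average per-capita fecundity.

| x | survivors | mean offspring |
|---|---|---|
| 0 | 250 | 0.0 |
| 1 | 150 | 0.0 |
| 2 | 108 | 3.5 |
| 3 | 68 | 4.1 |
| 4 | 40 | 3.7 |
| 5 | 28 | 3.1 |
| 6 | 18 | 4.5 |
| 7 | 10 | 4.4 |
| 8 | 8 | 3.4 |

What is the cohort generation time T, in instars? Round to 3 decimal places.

lx = nx/n0 = nx/250: 1, 0.6, 0.432, 0.272, 0.16, 0.112, 0.072, 0.04, 0.032
lx·mx: 0, 0, 1.512, 1.1152, 0.592, 0.3472, 0.324, 0.176, 0.1088 → R0 = 4.1752
x·lx·mx: 0, 0, 3.024, 3.3456, 2.368, 1.736, 1.944, 1.232, 0.8704 → Σ = 14.52
T = 14.52 / 4.1752 = 3.477678… → 3.478

3.478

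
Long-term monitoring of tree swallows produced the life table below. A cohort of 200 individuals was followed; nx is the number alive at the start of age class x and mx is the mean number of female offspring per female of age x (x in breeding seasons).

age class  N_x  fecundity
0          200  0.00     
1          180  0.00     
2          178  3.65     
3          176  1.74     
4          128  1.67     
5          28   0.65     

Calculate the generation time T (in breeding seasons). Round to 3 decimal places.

lx = nx/n0 = nx/200: 1, 0.9, 0.89, 0.88, 0.64, 0.14
lx·mx: 0, 0, 3.2485, 1.5312, 1.0688, 0.091 → R0 = 5.9395
x·lx·mx: 0, 0, 6.497, 4.5936, 4.2752, 0.455 → Σ = 15.8208
T = 15.8208 / 5.9395 = 2.663659… → 2.664

2.664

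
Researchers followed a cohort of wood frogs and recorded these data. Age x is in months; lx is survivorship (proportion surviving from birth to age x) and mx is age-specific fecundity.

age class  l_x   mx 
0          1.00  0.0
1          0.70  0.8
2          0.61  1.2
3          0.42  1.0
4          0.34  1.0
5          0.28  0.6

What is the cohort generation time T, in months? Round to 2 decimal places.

2.47

lx·mx: 0, 0.56, 0.732, 0.42, 0.34, 0.168 → R0 = 2.22
x·lx·mx: 0, 0.56, 1.464, 1.26, 1.36, 0.84 → Σ = 5.484
T = 5.484 / 2.22 = 2.47027… → 2.47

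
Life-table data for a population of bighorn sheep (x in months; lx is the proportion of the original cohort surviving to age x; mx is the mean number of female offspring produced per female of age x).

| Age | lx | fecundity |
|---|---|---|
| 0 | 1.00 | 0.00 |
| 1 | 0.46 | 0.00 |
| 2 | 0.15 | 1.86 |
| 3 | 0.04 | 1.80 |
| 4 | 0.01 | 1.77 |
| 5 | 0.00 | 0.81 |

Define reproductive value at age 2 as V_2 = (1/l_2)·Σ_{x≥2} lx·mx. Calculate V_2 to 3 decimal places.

lx·mx for x ≥ 2: 0.279, 0.072, 0.0177, 0 → sum = 0.3687
V_2 = 0.3687 / l_2 = 0.3687 / 0.15 = 2.458 → 2.458

2.458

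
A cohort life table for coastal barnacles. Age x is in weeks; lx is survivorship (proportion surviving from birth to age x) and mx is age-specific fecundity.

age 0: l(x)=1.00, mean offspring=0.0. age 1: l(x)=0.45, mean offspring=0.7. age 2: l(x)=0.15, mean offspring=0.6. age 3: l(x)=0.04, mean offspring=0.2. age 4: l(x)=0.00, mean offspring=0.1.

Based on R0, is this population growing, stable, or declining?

R0 = Σ lx·mx = 0 + 0.315 + 0.09 + 0.008 + 0 = 0.413
R0 < 1, so the population is declining.

declining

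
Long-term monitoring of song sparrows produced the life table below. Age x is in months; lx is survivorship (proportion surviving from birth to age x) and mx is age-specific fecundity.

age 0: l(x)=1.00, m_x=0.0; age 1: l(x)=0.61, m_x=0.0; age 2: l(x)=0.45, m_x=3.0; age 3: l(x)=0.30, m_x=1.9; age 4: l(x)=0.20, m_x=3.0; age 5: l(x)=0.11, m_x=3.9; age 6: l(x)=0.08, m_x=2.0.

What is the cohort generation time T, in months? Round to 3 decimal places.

lx·mx: 0, 0, 1.35, 0.57, 0.6, 0.429, 0.16 → R0 = 3.109
x·lx·mx: 0, 0, 2.7, 1.71, 2.4, 2.145, 0.96 → Σ = 9.915
T = 9.915 / 3.109 = 3.189128… → 3.189

3.189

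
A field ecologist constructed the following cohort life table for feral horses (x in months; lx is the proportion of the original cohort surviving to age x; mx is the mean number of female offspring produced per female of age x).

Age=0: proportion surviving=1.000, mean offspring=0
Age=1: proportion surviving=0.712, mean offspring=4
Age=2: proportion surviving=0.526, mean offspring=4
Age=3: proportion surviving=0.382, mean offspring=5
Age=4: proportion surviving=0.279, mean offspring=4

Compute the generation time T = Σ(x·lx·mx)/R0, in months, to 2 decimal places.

2.16

lx·mx: 0, 2.848, 2.104, 1.91, 1.116 → R0 = 7.978
x·lx·mx: 0, 2.848, 4.208, 5.73, 4.464 → Σ = 17.25
T = 17.25 / 7.978 = 2.162196… → 2.16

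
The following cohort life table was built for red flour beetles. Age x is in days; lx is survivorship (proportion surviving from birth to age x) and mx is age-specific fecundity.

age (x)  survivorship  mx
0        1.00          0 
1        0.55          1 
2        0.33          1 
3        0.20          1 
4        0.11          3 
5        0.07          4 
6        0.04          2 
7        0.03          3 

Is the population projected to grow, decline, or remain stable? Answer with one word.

growing

R0 = Σ lx·mx = 0 + 0.55 + 0.33 + 0.2 + 0.33 + 0.28 + 0.08 + 0.09 = 1.86
R0 > 1, so the population is growing.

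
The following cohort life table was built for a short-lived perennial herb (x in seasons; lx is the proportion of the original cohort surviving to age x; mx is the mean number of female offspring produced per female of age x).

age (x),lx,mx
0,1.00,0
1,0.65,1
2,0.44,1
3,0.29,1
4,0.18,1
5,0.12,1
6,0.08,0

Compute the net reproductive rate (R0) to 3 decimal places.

lx·mx by age: 0, 0.65, 0.44, 0.29, 0.18, 0.12, 0
R0 = Σ lx·mx = 1.68 → 1.680

1.680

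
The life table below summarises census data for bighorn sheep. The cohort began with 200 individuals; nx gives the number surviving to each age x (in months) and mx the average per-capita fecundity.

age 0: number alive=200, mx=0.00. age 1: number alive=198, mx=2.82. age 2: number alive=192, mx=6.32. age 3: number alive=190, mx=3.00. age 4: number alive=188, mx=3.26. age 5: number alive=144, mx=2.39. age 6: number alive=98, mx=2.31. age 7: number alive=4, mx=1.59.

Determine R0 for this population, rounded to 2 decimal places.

17.66

lx = nx/n0 = nx/200: 1, 0.99, 0.96, 0.95, 0.94, 0.72, 0.49, 0.02
lx·mx by age: 0, 2.7918, 6.0672, 2.85, 3.0644, 1.7208, 1.1319, 0.0318
R0 = Σ lx·mx = 17.6579 → 17.66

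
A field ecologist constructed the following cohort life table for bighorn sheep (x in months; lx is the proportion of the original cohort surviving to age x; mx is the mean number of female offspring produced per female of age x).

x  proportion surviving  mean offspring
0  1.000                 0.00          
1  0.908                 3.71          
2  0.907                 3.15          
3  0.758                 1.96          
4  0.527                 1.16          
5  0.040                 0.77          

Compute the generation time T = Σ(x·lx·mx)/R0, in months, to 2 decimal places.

lx·mx: 0, 3.36868, 2.85705, 1.48568, 0.61132, 0.0308 → R0 = 8.35353
x·lx·mx: 0, 3.36868, 5.7141, 4.45704, 2.44528, 0.154 → Σ = 16.1391
T = 16.1391 / 8.35353 = 1.93201… → 1.93

1.93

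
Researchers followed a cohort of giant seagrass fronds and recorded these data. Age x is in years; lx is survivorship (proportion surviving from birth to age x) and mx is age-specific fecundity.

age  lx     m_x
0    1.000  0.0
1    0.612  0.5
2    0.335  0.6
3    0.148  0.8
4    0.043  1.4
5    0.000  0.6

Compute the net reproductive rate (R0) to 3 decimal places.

lx·mx by age: 0, 0.306, 0.201, 0.1184, 0.0602, 0
R0 = Σ lx·mx = 0.6856 → 0.686

0.686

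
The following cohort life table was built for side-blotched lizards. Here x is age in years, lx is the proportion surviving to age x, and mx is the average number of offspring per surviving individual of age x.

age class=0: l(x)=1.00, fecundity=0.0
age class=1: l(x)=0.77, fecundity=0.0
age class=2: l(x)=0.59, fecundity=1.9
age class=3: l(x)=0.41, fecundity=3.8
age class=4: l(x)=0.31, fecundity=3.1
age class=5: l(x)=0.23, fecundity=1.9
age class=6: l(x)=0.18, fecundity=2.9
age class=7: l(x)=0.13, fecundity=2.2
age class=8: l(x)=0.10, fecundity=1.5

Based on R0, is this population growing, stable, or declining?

R0 = Σ lx·mx = 0 + 0 + 1.121 + 1.558 + 0.961 + 0.437 + 0.522 + 0.286 + 0.15 = 5.035
R0 > 1, so the population is growing.

growing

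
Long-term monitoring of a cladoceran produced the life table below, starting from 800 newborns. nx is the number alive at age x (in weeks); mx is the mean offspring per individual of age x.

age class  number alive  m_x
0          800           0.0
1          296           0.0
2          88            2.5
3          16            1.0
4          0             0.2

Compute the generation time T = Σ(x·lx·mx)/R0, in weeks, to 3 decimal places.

2.068

lx = nx/n0 = nx/800: 1, 0.37, 0.11, 0.02, 0
lx·mx: 0, 0, 0.275, 0.02, 0 → R0 = 0.295
x·lx·mx: 0, 0, 0.55, 0.06, 0 → Σ = 0.61
T = 0.61 / 0.295 = 2.067797… → 2.068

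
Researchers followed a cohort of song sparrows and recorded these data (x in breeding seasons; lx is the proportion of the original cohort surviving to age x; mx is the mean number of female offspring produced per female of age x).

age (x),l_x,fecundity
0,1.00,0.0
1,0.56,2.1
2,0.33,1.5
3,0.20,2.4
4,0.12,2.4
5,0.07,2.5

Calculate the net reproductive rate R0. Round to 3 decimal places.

2.614

lx·mx by age: 0, 1.176, 0.495, 0.48, 0.288, 0.175
R0 = Σ lx·mx = 2.614 → 2.614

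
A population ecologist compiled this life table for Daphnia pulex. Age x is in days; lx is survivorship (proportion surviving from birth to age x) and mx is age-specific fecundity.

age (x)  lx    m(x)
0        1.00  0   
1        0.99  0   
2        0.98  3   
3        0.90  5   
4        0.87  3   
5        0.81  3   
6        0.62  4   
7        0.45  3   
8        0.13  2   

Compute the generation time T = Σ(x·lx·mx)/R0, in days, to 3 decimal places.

lx·mx: 0, 0, 2.94, 4.5, 2.61, 2.43, 2.48, 1.35, 0.26 → R0 = 16.57
x·lx·mx: 0, 0, 5.88, 13.5, 10.44, 12.15, 14.88, 9.45, 2.08 → Σ = 68.38
T = 68.38 / 16.57 = 4.126735… → 4.127

4.127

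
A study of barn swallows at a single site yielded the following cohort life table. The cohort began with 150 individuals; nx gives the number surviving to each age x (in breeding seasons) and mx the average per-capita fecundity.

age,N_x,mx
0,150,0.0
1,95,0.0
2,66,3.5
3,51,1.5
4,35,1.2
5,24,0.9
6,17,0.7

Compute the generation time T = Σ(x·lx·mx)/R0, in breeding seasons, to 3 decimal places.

2.713

lx = nx/n0 = nx/150: 1, 0.63333…, 0.44, 0.34, 0.23333…, 0.16, 0.11333…
lx·mx: 0, 0, 1.54, 0.51, 0.28…, 0.144, 0.079333… → R0 = 2.553333…
x·lx·mx: 0, 0, 3.08, 1.53, 1.12…, 0.72, 0.476… → Σ = 6.926…
T = 6.926… / 2.553333… = 2.712533… → 2.713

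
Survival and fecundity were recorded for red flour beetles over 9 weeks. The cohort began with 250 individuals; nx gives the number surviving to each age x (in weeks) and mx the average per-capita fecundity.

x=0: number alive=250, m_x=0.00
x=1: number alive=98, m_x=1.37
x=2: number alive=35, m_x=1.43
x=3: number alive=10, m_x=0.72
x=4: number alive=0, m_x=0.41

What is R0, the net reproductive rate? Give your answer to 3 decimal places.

0.766

lx = nx/n0 = nx/250: 1, 0.392, 0.14, 0.04, 0
lx·mx by age: 0, 0.53704, 0.2002, 0.0288, 0
R0 = Σ lx·mx = 0.76604 → 0.766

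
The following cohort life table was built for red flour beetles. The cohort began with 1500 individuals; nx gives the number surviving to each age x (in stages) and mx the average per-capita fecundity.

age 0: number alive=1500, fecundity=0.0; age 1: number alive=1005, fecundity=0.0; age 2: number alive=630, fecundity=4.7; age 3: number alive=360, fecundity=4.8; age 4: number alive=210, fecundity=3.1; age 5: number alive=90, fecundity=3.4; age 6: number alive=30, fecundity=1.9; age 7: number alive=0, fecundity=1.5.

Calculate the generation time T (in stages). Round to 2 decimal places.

lx = nx/n0 = nx/1500: 1, 0.67, 0.42, 0.24, 0.14, 0.06, 0.02, 0
lx·mx: 0, 0, 1.974, 1.152, 0.434, 0.204, 0.038, 0 → R0 = 3.802
x·lx·mx: 0, 0, 3.948, 3.456, 1.736, 1.02, 0.228, 0 → Σ = 10.388
T = 10.388 / 3.802 = 2.732246… → 2.73

2.73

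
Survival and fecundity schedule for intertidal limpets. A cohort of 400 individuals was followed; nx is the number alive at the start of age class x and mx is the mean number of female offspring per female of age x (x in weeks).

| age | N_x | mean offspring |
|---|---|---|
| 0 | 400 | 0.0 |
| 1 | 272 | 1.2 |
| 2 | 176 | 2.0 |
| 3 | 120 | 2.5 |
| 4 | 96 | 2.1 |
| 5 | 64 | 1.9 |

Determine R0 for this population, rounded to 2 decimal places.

3.25

lx = nx/n0 = nx/400: 1, 0.68, 0.44, 0.3, 0.24, 0.16
lx·mx by age: 0, 0.816, 0.88, 0.75, 0.504, 0.304
R0 = Σ lx·mx = 3.254 → 3.25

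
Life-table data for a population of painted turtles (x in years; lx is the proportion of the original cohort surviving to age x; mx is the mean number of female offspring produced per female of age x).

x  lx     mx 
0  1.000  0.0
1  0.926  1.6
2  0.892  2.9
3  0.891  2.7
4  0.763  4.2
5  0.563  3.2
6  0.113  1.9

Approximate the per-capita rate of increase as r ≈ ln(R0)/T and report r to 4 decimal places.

0.7776

R0 = Σ lx·mx = 0 + 1.4816 + 2.5868 + 2.4057 + 3.2046 + 1.8016 + 0.2147 = 11.695
Σ x·lx·mx = 36.9869; T = 36.9869/11.695 = 3.16263…
r ≈ ln(R0)/T = ln(11.695)/3.16263… = 0.77757… → 0.7776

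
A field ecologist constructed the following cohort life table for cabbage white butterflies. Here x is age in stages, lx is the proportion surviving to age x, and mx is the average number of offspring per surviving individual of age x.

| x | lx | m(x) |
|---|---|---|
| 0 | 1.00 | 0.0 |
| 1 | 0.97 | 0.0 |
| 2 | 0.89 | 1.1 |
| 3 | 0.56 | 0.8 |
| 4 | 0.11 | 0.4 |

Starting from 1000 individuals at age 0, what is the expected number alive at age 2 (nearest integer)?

890

Expected survivors = N0 · l_2 = 1000 × 0.89 = 890 → 890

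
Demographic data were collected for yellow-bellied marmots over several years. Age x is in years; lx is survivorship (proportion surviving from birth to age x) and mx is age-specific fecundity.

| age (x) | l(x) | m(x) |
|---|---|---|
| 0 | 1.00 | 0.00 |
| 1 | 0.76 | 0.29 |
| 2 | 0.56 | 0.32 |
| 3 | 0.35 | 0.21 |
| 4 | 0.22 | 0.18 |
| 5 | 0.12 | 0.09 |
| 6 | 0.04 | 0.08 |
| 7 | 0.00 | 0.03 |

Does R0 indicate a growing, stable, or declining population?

declining

R0 = Σ lx·mx = 0 + 0.2204 + 0.1792 + 0.0735 + 0.0396 + 0.0108 + 0.0032 + 0 = 0.5267
R0 < 1, so the population is declining.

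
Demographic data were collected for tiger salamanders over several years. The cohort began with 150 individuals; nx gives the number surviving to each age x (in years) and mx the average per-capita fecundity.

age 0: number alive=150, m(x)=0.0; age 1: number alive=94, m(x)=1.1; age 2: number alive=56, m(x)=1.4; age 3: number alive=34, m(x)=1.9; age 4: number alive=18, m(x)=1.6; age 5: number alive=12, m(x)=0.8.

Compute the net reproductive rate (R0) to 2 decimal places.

lx = nx/n0 = nx/150: 1, 0.62667…, 0.37333…, 0.22667…, 0.12, 0.08
lx·mx by age: 0, 0.689333…, 0.522667…, 0.430667…, 0.192, 0.064
R0 = Σ lx·mx = 1.898667… → 1.90

1.90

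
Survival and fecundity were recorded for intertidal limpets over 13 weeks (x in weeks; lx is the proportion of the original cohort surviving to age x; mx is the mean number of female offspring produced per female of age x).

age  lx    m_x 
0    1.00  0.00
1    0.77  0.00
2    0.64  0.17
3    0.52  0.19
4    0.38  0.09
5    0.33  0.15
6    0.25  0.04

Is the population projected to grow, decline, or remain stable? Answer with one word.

R0 = Σ lx·mx = 0 + 0 + 0.1088 + 0.0988 + 0.0342 + 0.0495 + 0.01 = 0.3013
R0 < 1, so the population is declining.

declining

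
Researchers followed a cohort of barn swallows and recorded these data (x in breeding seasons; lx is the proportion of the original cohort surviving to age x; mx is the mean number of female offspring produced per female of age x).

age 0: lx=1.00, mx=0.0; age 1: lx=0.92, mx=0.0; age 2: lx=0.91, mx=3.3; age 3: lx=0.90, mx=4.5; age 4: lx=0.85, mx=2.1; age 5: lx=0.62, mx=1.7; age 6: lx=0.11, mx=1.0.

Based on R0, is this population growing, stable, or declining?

growing

R0 = Σ lx·mx = 0 + 0 + 3.003 + 4.05 + 1.785 + 1.054 + 0.11 = 10.002
R0 > 1, so the population is growing.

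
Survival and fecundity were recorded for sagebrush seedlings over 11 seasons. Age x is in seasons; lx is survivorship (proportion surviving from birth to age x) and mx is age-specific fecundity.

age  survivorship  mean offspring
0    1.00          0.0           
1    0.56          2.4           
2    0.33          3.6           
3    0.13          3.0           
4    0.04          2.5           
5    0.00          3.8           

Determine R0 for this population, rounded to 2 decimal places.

3.02

lx·mx by age: 0, 1.344, 1.188, 0.39, 0.1, 0
R0 = Σ lx·mx = 3.022 → 3.02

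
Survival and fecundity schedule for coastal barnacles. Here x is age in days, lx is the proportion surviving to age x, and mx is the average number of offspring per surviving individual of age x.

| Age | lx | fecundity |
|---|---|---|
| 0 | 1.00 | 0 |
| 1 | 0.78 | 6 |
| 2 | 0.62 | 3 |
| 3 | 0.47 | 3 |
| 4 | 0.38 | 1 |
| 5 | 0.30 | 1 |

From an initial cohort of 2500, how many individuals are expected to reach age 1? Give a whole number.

Expected survivors = N0 · l_1 = 2500 × 0.78 = 1950 → 1950

1950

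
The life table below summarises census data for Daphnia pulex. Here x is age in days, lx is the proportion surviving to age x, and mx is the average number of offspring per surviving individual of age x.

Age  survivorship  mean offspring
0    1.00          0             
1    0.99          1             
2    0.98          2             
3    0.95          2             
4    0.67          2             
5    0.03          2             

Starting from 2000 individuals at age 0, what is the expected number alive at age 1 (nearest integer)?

1980

Expected survivors = N0 · l_1 = 2000 × 0.99 = 1980 → 1980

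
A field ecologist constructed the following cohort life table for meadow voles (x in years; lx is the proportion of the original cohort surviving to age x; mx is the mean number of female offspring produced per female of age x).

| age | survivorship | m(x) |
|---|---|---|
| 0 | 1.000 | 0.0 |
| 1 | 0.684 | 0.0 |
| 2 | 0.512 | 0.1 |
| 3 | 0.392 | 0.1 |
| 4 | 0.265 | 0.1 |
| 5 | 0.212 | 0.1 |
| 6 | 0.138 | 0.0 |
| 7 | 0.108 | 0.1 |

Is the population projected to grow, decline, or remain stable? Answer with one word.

R0 = Σ lx·mx = 0 + 0 + 0.0512 + 0.0392 + 0.0265 + 0.0212 + 0 + 0.0108 = 0.1489
R0 < 1, so the population is declining.

declining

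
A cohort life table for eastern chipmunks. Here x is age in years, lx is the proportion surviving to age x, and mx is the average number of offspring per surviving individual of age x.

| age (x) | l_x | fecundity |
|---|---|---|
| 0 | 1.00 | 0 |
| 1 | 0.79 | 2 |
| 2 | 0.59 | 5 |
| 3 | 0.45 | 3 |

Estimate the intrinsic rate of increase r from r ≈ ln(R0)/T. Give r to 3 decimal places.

0.903

R0 = Σ lx·mx = 0 + 1.58 + 2.95 + 1.35 = 5.88
Σ x·lx·mx = 11.53; T = 11.53/5.88 = 1.96088…
r ≈ ln(R0)/T = ln(5.88)/1.96088… = 0.90345… → 0.903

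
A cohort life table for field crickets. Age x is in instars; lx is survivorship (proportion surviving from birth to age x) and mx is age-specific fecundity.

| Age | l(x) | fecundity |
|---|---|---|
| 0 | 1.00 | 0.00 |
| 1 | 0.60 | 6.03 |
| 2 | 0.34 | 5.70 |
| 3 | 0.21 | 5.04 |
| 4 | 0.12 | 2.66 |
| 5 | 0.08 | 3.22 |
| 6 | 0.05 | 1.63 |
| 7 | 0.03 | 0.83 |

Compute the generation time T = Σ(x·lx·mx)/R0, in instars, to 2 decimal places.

1.90

lx·mx: 0, 3.618, 1.938, 1.0584, 0.3192, 0.2576, 0.0815, 0.0249 → R0 = 7.2976
x·lx·mx: 0, 3.618, 3.876, 3.1752, 1.2768, 1.288, 0.489, 0.1743 → Σ = 13.8973
T = 13.8973 / 7.2976 = 1.904366… → 1.90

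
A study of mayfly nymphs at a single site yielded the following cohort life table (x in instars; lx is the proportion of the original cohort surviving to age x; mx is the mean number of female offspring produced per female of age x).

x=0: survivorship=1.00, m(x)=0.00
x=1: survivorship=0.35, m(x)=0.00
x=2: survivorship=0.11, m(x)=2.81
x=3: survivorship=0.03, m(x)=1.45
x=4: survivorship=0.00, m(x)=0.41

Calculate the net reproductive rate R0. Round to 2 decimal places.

lx·mx by age: 0, 0, 0.3091, 0.0435, 0
R0 = Σ lx·mx = 0.3526 → 0.35

0.35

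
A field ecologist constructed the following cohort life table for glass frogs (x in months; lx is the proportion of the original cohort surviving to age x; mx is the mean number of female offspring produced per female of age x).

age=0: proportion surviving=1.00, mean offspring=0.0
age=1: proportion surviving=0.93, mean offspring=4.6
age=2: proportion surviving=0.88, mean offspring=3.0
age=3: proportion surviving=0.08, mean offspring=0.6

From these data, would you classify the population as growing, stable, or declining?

growing

R0 = Σ lx·mx = 0 + 4.278 + 2.64 + 0.048 = 6.966
R0 > 1, so the population is growing.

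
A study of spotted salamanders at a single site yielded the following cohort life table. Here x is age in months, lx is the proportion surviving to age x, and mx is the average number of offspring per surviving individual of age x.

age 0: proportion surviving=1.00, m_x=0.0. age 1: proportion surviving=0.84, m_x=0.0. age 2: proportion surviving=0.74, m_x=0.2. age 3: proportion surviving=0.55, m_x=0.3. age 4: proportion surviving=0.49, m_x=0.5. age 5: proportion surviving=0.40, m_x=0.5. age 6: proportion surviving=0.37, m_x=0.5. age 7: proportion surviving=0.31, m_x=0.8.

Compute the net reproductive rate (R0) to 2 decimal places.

lx·mx by age: 0, 0, 0.148, 0.165, 0.245, 0.2, 0.185, 0.248
R0 = Σ lx·mx = 1.191 → 1.19

1.19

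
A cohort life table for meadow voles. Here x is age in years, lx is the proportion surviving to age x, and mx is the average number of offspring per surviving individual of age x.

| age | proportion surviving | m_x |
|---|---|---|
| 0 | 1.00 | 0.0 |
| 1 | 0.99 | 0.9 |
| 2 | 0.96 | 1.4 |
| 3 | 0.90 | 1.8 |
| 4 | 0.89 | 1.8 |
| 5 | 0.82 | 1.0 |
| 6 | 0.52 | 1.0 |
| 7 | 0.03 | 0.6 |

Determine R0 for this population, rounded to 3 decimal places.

6.815

lx·mx by age: 0, 0.891, 1.344, 1.62, 1.602, 0.82, 0.52, 0.018
R0 = Σ lx·mx = 6.815 → 6.815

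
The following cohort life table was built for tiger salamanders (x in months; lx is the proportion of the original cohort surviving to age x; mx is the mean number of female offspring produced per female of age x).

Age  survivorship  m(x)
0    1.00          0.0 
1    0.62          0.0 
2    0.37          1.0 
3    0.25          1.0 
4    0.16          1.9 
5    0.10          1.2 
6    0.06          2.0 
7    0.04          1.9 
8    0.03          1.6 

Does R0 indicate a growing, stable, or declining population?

R0 = Σ lx·mx = 0 + 0 + 0.37 + 0.25 + 0.304 + 0.12 + 0.12 + 0.076 + 0.048 = 1.288
R0 > 1, so the population is growing.

growing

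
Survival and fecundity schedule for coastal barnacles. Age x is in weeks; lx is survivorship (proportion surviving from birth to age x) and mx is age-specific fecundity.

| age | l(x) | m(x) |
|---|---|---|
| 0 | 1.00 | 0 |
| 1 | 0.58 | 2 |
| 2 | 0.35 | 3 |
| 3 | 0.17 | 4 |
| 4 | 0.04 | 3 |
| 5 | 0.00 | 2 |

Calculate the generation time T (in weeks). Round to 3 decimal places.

lx·mx: 0, 1.16, 1.05, 0.68, 0.12, 0 → R0 = 3.01
x·lx·mx: 0, 1.16, 2.1, 2.04, 0.48, 0 → Σ = 5.78
T = 5.78 / 3.01 = 1.920266… → 1.920

1.920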